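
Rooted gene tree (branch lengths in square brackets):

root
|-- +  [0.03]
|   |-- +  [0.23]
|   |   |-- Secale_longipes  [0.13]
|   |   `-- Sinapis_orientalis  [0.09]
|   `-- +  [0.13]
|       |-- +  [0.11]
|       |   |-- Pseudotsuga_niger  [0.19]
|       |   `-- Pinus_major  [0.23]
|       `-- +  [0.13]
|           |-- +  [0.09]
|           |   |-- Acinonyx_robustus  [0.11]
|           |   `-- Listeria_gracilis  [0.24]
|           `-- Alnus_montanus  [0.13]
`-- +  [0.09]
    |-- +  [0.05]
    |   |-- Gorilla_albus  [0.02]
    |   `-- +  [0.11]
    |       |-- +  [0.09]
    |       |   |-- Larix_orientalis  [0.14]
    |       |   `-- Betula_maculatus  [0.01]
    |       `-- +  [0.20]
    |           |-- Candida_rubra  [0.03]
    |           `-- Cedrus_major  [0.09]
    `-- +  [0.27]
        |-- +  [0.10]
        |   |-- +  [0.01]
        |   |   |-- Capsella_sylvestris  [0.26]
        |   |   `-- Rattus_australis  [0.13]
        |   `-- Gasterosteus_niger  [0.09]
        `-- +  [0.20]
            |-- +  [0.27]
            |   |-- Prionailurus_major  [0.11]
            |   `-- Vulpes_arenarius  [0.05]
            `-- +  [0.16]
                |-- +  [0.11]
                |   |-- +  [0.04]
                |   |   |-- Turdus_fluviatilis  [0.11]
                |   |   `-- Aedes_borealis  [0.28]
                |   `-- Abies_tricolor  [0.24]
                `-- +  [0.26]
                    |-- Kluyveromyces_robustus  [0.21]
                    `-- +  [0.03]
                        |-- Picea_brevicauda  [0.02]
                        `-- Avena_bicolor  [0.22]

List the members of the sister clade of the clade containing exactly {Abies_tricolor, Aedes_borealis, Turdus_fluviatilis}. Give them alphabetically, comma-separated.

Avena_bicolor, Kluyveromyces_robustus, Picea_brevicauda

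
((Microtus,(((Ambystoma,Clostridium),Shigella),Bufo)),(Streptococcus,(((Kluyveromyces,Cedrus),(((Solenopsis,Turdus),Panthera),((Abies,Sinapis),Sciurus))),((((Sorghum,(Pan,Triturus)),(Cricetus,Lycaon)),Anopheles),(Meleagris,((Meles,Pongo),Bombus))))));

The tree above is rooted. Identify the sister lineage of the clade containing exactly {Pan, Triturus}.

The clade containing exactly {Pan, Triturus} attaches to the tree at the node subtending (Sorghum,(Pan,Triturus)).
The other lineage descending from that same node — the sister group — is the single tip Sorghum.

Sorghum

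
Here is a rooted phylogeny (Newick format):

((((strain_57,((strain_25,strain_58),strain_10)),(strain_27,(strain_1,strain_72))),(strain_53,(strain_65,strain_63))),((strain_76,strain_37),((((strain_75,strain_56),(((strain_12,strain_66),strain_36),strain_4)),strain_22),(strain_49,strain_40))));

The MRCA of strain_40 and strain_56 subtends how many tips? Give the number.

The MRCA of strain_40 and strain_56 is the node subtending ((((strain_75,strain_56),(((strain_12,strain_66),strain_36),strain_4)),strain_22),(strain_49,strain_40)).
That clade contains 9 terminal taxa: strain_12, strain_22, strain_36, strain_4, strain_40, strain_49, strain_56, strain_66, strain_75.

9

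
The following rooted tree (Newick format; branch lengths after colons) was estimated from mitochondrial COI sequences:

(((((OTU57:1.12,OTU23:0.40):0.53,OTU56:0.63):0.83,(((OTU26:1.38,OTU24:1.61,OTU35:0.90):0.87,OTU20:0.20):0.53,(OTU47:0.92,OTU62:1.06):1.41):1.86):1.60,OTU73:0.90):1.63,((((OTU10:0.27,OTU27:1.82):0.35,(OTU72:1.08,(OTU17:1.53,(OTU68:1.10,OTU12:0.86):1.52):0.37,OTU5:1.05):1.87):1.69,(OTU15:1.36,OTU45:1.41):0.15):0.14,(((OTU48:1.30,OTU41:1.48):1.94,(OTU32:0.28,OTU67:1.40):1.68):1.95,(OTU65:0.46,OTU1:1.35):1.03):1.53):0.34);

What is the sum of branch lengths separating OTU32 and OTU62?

The path runs OTU32 → … → MRCA → … → OTU62; the MRCA is the root of the tree.
Branch lengths along that path: 0.28 + 1.68 + 1.95 + 1.53 + 0.34 + 1.63 + 1.60 + 1.86 + 1.41 + 1.06 = 13.34.

13.34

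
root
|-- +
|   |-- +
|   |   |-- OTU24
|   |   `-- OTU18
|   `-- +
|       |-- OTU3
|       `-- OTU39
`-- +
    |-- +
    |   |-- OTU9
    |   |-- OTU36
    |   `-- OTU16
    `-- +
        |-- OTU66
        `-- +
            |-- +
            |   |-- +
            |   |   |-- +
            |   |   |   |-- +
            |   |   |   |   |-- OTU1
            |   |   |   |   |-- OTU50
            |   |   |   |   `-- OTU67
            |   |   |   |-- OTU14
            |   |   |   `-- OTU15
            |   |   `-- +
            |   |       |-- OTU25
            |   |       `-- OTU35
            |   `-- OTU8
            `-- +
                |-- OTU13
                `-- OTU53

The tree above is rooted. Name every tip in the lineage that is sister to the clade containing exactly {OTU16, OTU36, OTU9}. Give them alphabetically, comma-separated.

The clade containing exactly {OTU16, OTU36, OTU9} attaches to the tree at the node subtending ((OTU9,OTU36,OTU16),(OTU66,(((((OTU1,OTU50,OTU67),OTU14,OTU15),(OTU25,OTU35)),OTU8),(OTU13,OTU53)))).
The other lineage descending from that same node — the sister group — is (OTU66,(((((OTU1,OTU50,OTU67),OTU14,OTU15),(OTU25,OTU35)),OTU8),(OTU13,OTU53))); its 11 tips in alphabetical order are the answer.

OTU1, OTU13, OTU14, OTU15, OTU25, OTU35, OTU50, OTU53, OTU66, OTU67, OTU8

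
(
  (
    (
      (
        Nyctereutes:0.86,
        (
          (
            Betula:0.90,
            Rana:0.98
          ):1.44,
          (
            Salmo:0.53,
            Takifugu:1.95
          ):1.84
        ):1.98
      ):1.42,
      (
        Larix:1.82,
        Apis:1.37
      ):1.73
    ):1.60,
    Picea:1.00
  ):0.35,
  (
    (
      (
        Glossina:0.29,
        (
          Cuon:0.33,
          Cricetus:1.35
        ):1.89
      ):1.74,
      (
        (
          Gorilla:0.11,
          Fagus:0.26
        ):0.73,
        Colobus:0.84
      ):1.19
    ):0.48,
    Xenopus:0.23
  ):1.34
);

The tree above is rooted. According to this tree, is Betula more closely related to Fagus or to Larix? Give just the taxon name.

The MRCA of Betula and Larix subtends ((Nyctereutes,((Betula,Rana),(Salmo,Takifugu))),(Larix,Apis)) (7 taxa).
The MRCA of Betula and Fagus is the root, subtending the entire tree (15 taxa).
The first is nested inside the second, so Betula shares a more recent common ancestor with Larix.

Larix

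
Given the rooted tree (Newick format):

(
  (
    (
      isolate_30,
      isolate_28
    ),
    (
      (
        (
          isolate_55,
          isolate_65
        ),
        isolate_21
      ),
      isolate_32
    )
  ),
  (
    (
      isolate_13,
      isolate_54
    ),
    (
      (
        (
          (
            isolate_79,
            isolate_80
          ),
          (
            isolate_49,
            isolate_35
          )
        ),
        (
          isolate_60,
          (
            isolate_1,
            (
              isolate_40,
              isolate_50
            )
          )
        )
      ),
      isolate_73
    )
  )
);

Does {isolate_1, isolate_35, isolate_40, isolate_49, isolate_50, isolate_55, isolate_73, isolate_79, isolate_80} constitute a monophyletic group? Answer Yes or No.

The MRCA of the listed taxa is the root, so the smallest clade containing them is the whole tree.
That clade also contains isolate_13, isolate_21, isolate_28, isolate_30, isolate_32, isolate_54, isolate_60, isolate_65, which are not in the proposed group, so the group is not monophyletic.

No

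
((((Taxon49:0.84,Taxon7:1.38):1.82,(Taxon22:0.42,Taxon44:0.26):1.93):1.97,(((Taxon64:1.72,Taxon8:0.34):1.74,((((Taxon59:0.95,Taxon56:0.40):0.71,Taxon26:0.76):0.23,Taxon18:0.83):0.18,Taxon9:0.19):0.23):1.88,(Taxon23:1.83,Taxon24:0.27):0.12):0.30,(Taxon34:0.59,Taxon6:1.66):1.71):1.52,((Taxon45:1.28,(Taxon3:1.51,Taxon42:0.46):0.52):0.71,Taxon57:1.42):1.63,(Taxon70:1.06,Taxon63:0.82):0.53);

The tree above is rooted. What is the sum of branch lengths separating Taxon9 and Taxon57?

The path runs Taxon9 → … → MRCA → … → Taxon57; the MRCA is the root of the tree.
Branch lengths along that path: 0.19 + 0.23 + 1.88 + 0.30 + 1.52 + 1.63 + 1.42 = 7.17.

7.17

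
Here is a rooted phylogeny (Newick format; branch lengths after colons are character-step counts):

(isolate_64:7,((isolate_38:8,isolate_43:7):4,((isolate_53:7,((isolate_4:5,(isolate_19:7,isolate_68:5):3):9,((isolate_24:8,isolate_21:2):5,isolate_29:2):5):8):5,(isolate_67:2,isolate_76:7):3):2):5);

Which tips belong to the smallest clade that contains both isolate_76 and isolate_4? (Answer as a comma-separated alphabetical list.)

Tracing isolate_76: it sits inside (isolate_67,isolate_76).
Tracing isolate_4: it sits inside (isolate_4,(isolate_19,isolate_68)).
The smallest clade enclosing both is ((isolate_53,((isolate_4,(isolate_19,isolate_68)),((isolate_24,isolate_21),isolate_29))),(isolate_67,isolate_76)); the answer is its 9 terminal taxa in alphabetical order.

isolate_19, isolate_21, isolate_24, isolate_29, isolate_4, isolate_53, isolate_67, isolate_68, isolate_76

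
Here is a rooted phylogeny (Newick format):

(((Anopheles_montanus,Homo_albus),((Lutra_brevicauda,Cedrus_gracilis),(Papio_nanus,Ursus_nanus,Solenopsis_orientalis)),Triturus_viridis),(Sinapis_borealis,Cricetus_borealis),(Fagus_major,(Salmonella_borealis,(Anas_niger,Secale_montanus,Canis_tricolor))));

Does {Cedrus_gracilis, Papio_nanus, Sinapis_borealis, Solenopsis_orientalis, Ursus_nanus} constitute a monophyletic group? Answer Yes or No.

The MRCA of the listed taxa is the root, so the smallest clade containing them is the whole tree.
That clade also contains Anas_niger, Anopheles_montanus, Canis_tricolor, Cricetus_borealis, Fagus_major, Homo_albus, Lutra_brevicauda, Salmonella_borealis, Secale_montanus, Triturus_viridis, which are not in the proposed group, so the group is not monophyletic.

No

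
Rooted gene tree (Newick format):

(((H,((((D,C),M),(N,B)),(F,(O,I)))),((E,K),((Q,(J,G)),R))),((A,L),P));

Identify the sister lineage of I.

O

I attaches to the tree at the node subtending (O,I).
The other lineage descending from that same node — the sister group — is the single tip O.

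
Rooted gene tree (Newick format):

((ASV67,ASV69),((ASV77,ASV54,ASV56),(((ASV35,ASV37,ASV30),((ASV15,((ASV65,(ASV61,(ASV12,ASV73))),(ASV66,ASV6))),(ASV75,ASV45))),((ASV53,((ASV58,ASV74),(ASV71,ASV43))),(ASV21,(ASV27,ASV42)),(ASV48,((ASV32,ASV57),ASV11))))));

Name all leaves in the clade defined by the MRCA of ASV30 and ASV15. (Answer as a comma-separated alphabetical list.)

Tracing ASV30: it sits inside (ASV35,ASV37,ASV30).
Tracing ASV15: it sits inside (ASV15,((ASV65,(ASV61,(ASV12,ASV73))),(ASV66,ASV6))).
The smallest clade enclosing both is ((ASV35,ASV37,ASV30),((ASV15,((ASV65,(ASV61,(ASV12,ASV73))),(ASV66,ASV6))),(ASV75,ASV45))); the answer is its 12 terminal taxa in alphabetical order.

ASV12, ASV15, ASV30, ASV35, ASV37, ASV45, ASV6, ASV61, ASV65, ASV66, ASV73, ASV75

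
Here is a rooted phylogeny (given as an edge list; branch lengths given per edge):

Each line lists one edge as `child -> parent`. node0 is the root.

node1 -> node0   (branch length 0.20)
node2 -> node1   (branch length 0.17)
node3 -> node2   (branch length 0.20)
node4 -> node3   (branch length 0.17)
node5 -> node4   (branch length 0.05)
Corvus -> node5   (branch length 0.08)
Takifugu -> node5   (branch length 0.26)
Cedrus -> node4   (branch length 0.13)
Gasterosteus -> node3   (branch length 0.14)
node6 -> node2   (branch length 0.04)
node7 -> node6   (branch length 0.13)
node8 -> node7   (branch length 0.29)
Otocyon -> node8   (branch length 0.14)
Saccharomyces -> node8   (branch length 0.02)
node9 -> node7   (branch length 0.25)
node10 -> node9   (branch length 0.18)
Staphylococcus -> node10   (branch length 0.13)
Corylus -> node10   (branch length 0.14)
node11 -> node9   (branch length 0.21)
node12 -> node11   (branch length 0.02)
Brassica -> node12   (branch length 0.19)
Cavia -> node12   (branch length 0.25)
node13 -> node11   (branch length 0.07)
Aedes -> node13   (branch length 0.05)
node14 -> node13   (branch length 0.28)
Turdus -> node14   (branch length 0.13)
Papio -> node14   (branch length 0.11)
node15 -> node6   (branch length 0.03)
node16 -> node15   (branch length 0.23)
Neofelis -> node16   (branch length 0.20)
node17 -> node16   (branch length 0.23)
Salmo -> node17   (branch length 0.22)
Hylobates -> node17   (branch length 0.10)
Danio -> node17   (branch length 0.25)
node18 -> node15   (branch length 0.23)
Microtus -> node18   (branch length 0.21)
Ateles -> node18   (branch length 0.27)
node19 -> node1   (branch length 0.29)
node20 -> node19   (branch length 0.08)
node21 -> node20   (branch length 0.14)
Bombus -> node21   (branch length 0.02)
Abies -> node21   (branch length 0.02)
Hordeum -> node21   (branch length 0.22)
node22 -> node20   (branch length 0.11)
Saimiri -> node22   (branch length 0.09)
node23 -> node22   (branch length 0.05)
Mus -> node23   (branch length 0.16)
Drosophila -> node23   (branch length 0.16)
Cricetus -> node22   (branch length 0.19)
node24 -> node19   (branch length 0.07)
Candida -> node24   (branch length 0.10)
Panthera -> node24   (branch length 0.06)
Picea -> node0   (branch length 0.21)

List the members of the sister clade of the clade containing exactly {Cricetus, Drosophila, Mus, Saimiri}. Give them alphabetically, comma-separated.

The clade containing exactly {Cricetus, Drosophila, Mus, Saimiri} attaches to the tree at the node subtending ((Bombus,Abies,Hordeum),(Saimiri,(Mus,Drosophila),Cricetus)).
The other lineage descending from that same node — the sister group — is (Bombus,Abies,Hordeum); its 3 tips in alphabetical order are the answer.

Abies, Bombus, Hordeum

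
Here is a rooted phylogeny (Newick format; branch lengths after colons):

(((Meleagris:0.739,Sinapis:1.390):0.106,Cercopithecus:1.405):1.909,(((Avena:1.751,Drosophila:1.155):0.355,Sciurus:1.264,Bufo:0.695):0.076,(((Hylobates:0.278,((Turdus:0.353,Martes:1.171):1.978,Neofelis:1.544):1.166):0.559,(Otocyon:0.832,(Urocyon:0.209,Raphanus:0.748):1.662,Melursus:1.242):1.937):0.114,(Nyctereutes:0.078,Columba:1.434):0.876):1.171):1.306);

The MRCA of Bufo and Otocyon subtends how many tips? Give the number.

14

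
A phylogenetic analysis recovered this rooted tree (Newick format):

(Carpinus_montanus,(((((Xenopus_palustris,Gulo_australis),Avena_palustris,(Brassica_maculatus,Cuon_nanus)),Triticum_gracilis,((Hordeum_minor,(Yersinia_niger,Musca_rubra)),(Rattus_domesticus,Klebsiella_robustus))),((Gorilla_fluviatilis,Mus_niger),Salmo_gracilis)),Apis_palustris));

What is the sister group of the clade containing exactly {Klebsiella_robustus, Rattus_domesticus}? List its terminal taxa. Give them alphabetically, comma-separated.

Hordeum_minor, Musca_rubra, Yersinia_niger

The clade containing exactly {Klebsiella_robustus, Rattus_domesticus} attaches to the tree at the node subtending ((Hordeum_minor,(Yersinia_niger,Musca_rubra)),(Rattus_domesticus,Klebsiella_robustus)).
The other lineage descending from that same node — the sister group — is (Hordeum_minor,(Yersinia_niger,Musca_rubra)); its 3 tips in alphabetical order are the answer.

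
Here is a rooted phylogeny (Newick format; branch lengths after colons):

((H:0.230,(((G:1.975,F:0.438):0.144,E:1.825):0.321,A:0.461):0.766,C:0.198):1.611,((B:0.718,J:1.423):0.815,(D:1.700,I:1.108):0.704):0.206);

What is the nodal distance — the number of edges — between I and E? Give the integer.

7

The MRCA of I and E is the root of the tree.
From I up to that node: 3 branches. From E up to the same node: 4 branches. Total: 3 + 4 = 7.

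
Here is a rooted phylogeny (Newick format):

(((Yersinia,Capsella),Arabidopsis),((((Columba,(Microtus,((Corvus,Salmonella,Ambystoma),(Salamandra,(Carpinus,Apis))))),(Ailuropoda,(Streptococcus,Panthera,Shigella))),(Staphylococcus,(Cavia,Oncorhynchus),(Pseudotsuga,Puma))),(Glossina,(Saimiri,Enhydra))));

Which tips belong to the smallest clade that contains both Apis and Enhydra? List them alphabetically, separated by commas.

Ailuropoda, Ambystoma, Apis, Carpinus, Cavia, Columba, Corvus, Enhydra, Glossina, Microtus, Oncorhynchus, Panthera, Pseudotsuga, Puma, Saimiri, Salamandra, Salmonella, Shigella, Staphylococcus, Streptococcus

Tracing Apis: it sits inside (Carpinus,Apis).
Tracing Enhydra: it sits inside (Saimiri,Enhydra).
The smallest clade enclosing both is ((((Columba,(Microtus,((Corvus,Salmonella,Ambystoma),(Salamandra,(Carpinus,Apis))))),(Ailuropoda,(Streptococcus,Panthera,Shigella))),(Staphylococcus,(Cavia,Oncorhynchus),(Pseudotsuga,Puma))),(Glossina,(Saimiri,Enhydra))); the answer is its 20 terminal taxa in alphabetical order.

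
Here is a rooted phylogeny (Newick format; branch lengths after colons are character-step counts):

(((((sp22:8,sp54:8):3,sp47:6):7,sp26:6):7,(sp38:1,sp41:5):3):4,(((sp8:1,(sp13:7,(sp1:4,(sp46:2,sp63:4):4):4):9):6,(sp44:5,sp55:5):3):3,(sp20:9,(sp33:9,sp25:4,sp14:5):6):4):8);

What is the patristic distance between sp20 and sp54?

50

The path runs sp20 → … → MRCA → … → sp54; the MRCA is the root of the tree.
Branch lengths along that path: 9 + 4 + 8 + 4 + 7 + 7 + 3 + 8 = 50.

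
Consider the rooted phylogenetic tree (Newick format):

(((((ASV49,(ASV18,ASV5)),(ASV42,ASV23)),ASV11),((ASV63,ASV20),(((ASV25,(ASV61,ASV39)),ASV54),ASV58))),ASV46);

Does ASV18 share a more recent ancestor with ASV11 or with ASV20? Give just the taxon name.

ASV11

The MRCA of ASV18 and ASV11 subtends (((ASV49,(ASV18,ASV5)),(ASV42,ASV23)),ASV11) (6 taxa).
The MRCA of ASV18 and ASV20 subtends ((((ASV49,(ASV18,ASV5)),(ASV42,ASV23)),ASV11),((ASV63,ASV20),(((ASV25,(ASV61,ASV39)),ASV54),ASV58))) (13 taxa).
The first is nested inside the second, so ASV18 shares a more recent common ancestor with ASV11.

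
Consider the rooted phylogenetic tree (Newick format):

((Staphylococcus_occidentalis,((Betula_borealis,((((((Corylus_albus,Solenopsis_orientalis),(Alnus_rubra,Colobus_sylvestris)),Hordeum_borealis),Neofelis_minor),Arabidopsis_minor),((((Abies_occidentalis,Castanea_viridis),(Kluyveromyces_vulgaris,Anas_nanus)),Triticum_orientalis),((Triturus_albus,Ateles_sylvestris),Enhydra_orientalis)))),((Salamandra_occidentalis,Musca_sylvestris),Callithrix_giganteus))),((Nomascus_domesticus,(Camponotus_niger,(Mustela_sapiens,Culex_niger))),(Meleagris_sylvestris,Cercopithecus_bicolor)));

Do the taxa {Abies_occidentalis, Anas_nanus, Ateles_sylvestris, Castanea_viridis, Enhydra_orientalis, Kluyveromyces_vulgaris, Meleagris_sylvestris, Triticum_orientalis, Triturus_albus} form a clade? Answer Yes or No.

No

The MRCA of the listed taxa is the root, so the smallest clade containing them is the whole tree.
That clade also contains Alnus_rubra, Arabidopsis_minor, Betula_borealis, Callithrix_giganteus, Camponotus_niger, Cercopithecus_bicolor, Colobus_sylvestris, Corylus_albus, Culex_niger, Hordeum_borealis, Musca_sylvestris, Mustela_sapiens, Neofelis_minor, Nomascus_domesticus, Salamandra_occidentalis, Solenopsis_orientalis, Staphylococcus_occidentalis, which are not in the proposed group, so the group is not monophyletic.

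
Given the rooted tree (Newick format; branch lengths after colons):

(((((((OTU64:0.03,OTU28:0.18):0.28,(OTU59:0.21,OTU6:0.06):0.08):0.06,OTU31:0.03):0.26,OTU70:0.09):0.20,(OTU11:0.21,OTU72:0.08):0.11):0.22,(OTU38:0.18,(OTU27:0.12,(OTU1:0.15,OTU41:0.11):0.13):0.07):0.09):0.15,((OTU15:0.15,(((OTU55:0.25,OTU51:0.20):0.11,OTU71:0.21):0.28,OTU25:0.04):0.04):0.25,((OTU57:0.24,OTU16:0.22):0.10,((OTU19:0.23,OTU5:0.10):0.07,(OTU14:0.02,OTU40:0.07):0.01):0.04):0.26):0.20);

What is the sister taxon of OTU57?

OTU57 attaches to the tree at the node subtending (OTU57,OTU16).
The other lineage descending from that same node — the sister group — is the single tip OTU16.

OTU16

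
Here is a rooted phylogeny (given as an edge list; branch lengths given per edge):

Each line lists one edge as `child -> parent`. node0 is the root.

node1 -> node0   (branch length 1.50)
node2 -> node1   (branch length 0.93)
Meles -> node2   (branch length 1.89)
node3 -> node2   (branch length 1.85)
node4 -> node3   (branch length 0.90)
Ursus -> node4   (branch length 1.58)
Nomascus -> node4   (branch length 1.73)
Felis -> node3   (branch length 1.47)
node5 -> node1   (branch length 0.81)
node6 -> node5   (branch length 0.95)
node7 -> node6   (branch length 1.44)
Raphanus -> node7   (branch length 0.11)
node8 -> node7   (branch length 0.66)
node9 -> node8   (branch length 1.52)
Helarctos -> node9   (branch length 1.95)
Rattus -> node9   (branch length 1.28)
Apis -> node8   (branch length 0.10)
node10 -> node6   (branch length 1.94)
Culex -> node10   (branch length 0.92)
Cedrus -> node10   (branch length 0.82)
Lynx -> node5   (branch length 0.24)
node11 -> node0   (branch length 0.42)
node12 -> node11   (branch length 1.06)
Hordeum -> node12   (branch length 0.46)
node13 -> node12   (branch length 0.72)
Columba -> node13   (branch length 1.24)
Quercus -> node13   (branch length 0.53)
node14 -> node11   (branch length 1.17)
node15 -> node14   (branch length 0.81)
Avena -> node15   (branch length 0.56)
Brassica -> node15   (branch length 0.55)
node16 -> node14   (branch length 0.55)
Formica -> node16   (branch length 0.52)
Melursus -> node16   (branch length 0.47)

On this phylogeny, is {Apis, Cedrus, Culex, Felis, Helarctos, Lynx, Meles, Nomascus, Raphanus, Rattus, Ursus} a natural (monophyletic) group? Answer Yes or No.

The most recent common ancestor of these taxa subtends ((Meles,((Ursus,Nomascus),Felis)),(((Raphanus,((Helarctos,Rattus),Apis)),(Culex,Cedrus)),Lynx)).
That clade has exactly 11 tips — every listed taxon and nothing else — so the group is monophyletic.

Yes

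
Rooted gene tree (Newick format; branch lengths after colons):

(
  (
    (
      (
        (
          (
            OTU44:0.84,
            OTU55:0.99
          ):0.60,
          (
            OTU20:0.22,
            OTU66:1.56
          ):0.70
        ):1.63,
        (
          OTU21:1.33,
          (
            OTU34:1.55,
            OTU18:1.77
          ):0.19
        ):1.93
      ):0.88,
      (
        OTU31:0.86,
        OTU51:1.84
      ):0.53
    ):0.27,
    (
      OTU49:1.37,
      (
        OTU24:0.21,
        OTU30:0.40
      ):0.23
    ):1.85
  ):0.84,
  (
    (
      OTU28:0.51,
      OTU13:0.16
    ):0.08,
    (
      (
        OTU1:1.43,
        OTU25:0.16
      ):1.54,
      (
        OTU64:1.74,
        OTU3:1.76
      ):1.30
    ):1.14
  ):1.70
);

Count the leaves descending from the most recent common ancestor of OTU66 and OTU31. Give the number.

9

The MRCA of OTU66 and OTU31 is the node subtending ((((OTU44,OTU55),(OTU20,OTU66)),(OTU21,(OTU34,OTU18))),(OTU31,OTU51)).
That clade contains 9 terminal taxa: OTU18, OTU20, OTU21, OTU31, OTU34, OTU44, OTU51, OTU55, OTU66.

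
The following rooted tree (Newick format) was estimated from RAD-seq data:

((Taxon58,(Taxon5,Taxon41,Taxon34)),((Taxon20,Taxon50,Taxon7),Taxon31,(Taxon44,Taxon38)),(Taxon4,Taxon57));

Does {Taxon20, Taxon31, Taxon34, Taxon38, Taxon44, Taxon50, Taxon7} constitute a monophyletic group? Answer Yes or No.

No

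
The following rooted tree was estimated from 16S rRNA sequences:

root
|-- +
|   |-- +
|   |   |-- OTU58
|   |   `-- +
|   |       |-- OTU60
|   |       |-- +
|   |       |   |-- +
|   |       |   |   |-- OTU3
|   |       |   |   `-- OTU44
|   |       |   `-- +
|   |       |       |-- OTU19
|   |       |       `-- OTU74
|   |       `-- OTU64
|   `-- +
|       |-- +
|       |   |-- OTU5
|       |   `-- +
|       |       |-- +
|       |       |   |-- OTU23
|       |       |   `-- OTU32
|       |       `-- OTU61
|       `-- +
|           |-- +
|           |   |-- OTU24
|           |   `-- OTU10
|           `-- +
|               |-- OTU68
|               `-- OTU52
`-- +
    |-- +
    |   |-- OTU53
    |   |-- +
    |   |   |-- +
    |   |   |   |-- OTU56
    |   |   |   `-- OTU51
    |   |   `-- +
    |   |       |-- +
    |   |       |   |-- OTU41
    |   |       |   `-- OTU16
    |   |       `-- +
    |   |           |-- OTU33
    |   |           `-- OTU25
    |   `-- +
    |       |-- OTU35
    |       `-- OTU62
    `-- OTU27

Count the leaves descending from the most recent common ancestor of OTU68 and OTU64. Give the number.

15

The MRCA of OTU68 and OTU64 is the node subtending ((OTU58,(OTU60,((OTU3,OTU44),(OTU19,OTU74)),OTU64)),((OTU5,((OTU23,OTU32),OTU61)),((OTU24,OTU10),(OTU68,OTU52)))).
That clade contains 15 terminal taxa: OTU10, OTU19, OTU23, OTU24, OTU3, OTU32, OTU44, OTU5, OTU52, OTU58, OTU60, OTU61, OTU64, OTU68, OTU74.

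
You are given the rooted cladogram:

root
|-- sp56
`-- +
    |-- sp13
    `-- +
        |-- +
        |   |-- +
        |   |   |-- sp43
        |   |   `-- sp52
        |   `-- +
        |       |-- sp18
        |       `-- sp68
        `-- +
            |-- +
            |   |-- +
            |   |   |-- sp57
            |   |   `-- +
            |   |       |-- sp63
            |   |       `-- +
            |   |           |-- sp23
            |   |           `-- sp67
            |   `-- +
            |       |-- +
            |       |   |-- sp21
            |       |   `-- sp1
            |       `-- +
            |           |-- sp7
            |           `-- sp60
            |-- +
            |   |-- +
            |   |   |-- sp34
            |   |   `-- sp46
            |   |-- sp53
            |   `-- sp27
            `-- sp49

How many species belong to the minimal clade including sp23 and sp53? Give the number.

13

The MRCA of sp23 and sp53 is the node subtending (((sp57,(sp63,(sp23,sp67))),((sp21,sp1),(sp7,sp60))),((sp34,sp46),sp53,sp27),sp49).
That clade contains 13 terminal taxa: sp1, sp21, sp23, sp27, sp34, sp46, sp49, sp53, sp57, sp60, sp63, sp67, sp7.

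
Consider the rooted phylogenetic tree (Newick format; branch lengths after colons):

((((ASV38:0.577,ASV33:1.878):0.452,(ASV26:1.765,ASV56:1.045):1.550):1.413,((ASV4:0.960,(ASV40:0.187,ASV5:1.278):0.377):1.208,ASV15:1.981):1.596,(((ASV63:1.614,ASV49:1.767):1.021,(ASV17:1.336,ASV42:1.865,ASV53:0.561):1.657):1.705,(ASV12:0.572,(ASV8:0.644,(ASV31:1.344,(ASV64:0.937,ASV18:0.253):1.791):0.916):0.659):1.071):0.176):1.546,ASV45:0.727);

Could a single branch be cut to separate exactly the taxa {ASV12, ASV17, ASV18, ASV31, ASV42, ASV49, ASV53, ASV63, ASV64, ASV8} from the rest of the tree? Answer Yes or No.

The most recent common ancestor of these taxa subtends (((ASV63,ASV49),(ASV17,ASV42,ASV53)),(ASV12,(ASV8,(ASV31,(ASV64,ASV18))))).
That clade has exactly 10 tips — every listed taxon and nothing else — so the group is monophyletic.

Yes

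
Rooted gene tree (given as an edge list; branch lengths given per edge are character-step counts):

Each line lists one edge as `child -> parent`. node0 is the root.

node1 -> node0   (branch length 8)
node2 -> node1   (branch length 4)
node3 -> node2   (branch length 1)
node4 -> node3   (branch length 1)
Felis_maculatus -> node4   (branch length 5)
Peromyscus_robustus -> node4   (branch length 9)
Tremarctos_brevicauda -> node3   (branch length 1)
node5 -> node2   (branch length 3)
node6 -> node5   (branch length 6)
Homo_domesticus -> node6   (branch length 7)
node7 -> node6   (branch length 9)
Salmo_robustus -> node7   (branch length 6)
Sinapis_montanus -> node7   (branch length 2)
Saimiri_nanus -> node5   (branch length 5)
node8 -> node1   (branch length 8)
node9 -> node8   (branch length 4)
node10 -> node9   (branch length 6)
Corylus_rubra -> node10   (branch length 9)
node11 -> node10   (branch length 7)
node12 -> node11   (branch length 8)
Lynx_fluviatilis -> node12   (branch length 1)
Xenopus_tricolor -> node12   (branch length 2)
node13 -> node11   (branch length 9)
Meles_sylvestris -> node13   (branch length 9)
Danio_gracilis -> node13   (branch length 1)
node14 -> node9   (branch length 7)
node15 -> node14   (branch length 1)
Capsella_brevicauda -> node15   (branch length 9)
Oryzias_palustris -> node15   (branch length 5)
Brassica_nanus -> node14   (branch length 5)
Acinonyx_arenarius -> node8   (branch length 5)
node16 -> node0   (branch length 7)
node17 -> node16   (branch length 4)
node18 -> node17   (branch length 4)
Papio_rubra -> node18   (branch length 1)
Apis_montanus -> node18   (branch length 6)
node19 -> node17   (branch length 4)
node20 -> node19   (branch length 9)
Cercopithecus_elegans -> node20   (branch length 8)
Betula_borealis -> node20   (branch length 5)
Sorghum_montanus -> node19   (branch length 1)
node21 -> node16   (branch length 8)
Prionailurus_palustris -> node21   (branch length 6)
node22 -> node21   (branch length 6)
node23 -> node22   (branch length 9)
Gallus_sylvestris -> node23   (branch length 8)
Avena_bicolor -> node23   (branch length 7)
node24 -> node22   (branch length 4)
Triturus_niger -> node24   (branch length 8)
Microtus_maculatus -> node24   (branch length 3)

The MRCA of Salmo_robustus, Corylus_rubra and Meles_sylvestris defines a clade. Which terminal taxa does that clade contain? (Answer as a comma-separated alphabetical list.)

Acinonyx_arenarius, Brassica_nanus, Capsella_brevicauda, Corylus_rubra, Danio_gracilis, Felis_maculatus, Homo_domesticus, Lynx_fluviatilis, Meles_sylvestris, Oryzias_palustris, Peromyscus_robustus, Saimiri_nanus, Salmo_robustus, Sinapis_montanus, Tremarctos_brevicauda, Xenopus_tricolor

Tracing Salmo_robustus: it sits inside (Salmo_robustus,Sinapis_montanus).
Tracing Corylus_rubra: it sits inside (Corylus_rubra,((Lynx_fluviatilis,Xenopus_tricolor),(Meles_sylvestris,Danio_gracilis))).
Tracing Meles_sylvestris: it sits inside (Meles_sylvestris,Danio_gracilis).
The smallest clade enclosing all 3 is ((((Felis_maculatus,Peromyscus_robustus),Tremarctos_brevicauda),((Homo_domesticus,(Salmo_robustus,Sinapis_montanus)),Saimiri_nanus)),(((Corylus_rubra,((Lynx_fluviatilis,Xenopus_tricolor),(Meles_sylvestris,Danio_gracilis))),((Capsella_brevicauda,Oryzias_palustris),Brassica_nanus)),Acinonyx_arenarius)); the answer is its 16 terminal taxa in alphabetical order.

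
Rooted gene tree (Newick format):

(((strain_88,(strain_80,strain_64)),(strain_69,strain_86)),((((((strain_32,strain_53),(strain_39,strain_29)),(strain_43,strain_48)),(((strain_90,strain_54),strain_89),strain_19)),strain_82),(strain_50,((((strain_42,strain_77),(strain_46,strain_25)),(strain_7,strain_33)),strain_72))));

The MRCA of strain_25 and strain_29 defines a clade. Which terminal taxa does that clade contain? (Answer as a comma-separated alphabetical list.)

strain_19, strain_25, strain_29, strain_32, strain_33, strain_39, strain_42, strain_43, strain_46, strain_48, strain_50, strain_53, strain_54, strain_7, strain_72, strain_77, strain_82, strain_89, strain_90

Tracing strain_25: it sits inside (strain_46,strain_25).
Tracing strain_29: it sits inside (strain_39,strain_29).
The smallest clade enclosing both is ((((((strain_32,strain_53),(strain_39,strain_29)),(strain_43,strain_48)),(((strain_90,strain_54),strain_89),strain_19)),strain_82),(strain_50,((((strain_42,strain_77),(strain_46,strain_25)),(strain_7,strain_33)),strain_72))); the answer is its 19 terminal taxa in alphabetical order.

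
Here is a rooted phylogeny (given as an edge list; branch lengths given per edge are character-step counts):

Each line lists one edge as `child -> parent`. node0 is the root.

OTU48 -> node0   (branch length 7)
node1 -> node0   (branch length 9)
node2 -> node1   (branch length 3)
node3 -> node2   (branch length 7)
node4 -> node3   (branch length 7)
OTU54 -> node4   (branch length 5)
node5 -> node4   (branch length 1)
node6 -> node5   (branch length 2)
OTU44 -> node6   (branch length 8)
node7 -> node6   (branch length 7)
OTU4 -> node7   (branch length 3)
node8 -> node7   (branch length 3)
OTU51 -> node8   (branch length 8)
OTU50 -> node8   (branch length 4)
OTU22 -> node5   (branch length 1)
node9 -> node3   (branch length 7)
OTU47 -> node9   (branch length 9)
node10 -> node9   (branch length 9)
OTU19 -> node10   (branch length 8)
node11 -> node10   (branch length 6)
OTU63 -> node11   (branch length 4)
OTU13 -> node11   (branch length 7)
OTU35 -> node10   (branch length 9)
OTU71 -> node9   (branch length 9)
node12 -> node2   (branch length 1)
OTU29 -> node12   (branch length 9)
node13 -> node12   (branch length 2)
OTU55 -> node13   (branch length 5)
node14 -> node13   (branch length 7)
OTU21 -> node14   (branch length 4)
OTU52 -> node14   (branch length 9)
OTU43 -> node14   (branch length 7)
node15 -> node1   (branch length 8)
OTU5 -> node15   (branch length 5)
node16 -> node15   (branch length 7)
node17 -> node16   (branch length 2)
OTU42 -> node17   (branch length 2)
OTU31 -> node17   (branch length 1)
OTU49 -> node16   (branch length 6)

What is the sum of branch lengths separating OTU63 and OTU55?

41

The path runs OTU63 → … → MRCA → … → OTU55; the MRCA is the node subtending (((OTU54,((OTU44,(OTU4,(OTU51,OTU50))),OTU22)),(OTU47,(OTU19,(OTU63,OTU13),OTU35),OTU71)),(OTU29,(OTU55,(OTU21,OTU52,OTU43)))).
Branch lengths along that path: 4 + 6 + 9 + 7 + 7 + 1 + 2 + 5 = 41.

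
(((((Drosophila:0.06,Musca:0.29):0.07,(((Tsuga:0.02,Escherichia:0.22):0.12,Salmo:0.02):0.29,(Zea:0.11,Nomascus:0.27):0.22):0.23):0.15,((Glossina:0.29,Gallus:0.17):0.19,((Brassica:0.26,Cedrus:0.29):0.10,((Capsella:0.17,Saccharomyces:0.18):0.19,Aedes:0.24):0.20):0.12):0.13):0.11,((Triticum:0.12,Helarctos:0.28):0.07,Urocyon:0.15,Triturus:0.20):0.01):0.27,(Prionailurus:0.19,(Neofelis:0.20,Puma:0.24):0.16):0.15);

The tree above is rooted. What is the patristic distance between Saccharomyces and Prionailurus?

The path runs Saccharomyces → … → MRCA → … → Prionailurus; the MRCA is the root of the tree.
Branch lengths along that path: 0.18 + 0.19 + 0.20 + 0.12 + 0.13 + 0.11 + 0.27 + 0.15 + 0.19 = 1.54.

1.54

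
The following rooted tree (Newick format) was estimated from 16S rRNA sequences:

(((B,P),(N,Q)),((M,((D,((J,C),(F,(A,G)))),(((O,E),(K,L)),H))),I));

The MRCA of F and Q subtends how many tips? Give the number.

The MRCA of F and Q is the root, so the clade is the entire tree.
That clade contains 17 terminal taxa: A, B, C, D, E, F, G, H, I, J, K, L, M, N, O, P, Q.

17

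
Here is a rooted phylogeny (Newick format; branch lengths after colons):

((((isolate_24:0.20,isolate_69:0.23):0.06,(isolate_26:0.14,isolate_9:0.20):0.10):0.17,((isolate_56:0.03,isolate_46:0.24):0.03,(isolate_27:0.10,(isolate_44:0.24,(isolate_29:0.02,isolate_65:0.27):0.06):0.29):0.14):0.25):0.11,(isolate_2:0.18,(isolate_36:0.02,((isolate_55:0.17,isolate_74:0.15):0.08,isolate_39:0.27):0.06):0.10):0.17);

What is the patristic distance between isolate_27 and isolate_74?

1.16

The path runs isolate_27 → … → MRCA → … → isolate_74; the MRCA is the root of the tree.
Branch lengths along that path: 0.10 + 0.14 + 0.25 + 0.11 + 0.17 + 0.10 + 0.06 + 0.08 + 0.15 = 1.16.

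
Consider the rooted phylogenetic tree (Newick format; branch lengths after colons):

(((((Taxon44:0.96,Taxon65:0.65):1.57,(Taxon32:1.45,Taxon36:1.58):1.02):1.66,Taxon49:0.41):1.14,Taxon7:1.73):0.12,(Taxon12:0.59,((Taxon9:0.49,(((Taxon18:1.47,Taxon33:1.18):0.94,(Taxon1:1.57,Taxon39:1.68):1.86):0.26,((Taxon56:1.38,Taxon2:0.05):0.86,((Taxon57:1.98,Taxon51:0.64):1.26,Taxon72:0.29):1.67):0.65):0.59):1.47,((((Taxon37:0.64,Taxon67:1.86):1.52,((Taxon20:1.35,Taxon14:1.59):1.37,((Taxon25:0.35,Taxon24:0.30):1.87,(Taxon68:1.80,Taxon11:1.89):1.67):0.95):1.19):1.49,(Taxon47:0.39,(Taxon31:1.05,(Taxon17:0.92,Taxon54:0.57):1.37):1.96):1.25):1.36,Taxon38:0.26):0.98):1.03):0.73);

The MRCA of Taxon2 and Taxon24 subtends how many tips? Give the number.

23

The MRCA of Taxon2 and Taxon24 is the node subtending ((Taxon9,(((Taxon18,Taxon33),(Taxon1,Taxon39)),((Taxon56,Taxon2),((Taxon57,Taxon51),Taxon72)))),((((Taxon37,Taxon67),((Taxon20,Taxon14),((Taxon25,Taxon24),(Taxon68,Taxon11)))),(Taxon47,(Taxon31,(Taxon17,Taxon54)))),Taxon38)).
That clade contains 23 terminal taxa: Taxon1, Taxon11, Taxon14, Taxon17, Taxon18, Taxon2, Taxon20, Taxon24, Taxon25, Taxon31, Taxon33, Taxon37, Taxon38, Taxon39, Taxon47, Taxon51, Taxon54, Taxon56, Taxon57, Taxon67, Taxon68, Taxon72, Taxon9.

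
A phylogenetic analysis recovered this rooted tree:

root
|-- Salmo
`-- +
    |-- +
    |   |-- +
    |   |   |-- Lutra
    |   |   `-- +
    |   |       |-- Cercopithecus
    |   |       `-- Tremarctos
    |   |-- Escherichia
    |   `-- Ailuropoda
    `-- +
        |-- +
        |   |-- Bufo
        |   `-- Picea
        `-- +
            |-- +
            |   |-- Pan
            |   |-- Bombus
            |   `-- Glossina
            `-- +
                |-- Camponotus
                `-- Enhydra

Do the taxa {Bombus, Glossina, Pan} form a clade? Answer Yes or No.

The most recent common ancestor of these taxa subtends (Pan,Bombus,Glossina).
That clade has exactly 3 tips — every listed taxon and nothing else — so the group is monophyletic.

Yes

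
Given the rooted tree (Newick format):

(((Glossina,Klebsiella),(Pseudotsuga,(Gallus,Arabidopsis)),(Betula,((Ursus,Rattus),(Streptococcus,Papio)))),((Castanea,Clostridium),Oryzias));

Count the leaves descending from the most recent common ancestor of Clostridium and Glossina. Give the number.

13

The MRCA of Clostridium and Glossina is the root, so the clade is the entire tree.
That clade contains 13 terminal taxa: Arabidopsis, Betula, Castanea, Clostridium, Gallus, Glossina, Klebsiella, Oryzias, Papio, Pseudotsuga, Rattus, Streptococcus, Ursus.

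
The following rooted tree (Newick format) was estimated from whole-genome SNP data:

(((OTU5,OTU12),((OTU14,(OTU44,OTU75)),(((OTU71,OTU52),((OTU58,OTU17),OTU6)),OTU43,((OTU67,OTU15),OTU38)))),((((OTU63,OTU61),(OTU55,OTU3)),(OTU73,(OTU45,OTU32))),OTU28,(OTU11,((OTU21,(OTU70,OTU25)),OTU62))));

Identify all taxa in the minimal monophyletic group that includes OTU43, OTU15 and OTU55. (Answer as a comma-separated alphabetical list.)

Tracing OTU43: it sits inside (((OTU71,OTU52),((OTU58,OTU17),OTU6)),OTU43,((OTU67,OTU15),OTU38)).
Tracing OTU15: it sits inside (OTU67,OTU15).
Tracing OTU55: it sits inside (OTU55,OTU3).
The smallest clade enclosing all 3 is the whole tree (their MRCA is the root), so the answer is all 27 tips in alphabetical order.

OTU11, OTU12, OTU14, OTU15, OTU17, OTU21, OTU25, OTU28, OTU3, OTU32, OTU38, OTU43, OTU44, OTU45, OTU5, OTU52, OTU55, OTU58, OTU6, OTU61, OTU62, OTU63, OTU67, OTU70, OTU71, OTU73, OTU75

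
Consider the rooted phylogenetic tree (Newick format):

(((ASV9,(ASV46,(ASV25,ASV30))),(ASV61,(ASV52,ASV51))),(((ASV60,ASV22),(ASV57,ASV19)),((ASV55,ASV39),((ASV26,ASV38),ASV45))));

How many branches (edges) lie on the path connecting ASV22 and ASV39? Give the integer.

6

The MRCA of ASV22 and ASV39 is the node subtending (((ASV60,ASV22),(ASV57,ASV19)),((ASV55,ASV39),((ASV26,ASV38),ASV45))).
From ASV22 up to that node: 3 branches. From ASV39 up to the same node: 3 branches. Total: 3 + 3 = 6.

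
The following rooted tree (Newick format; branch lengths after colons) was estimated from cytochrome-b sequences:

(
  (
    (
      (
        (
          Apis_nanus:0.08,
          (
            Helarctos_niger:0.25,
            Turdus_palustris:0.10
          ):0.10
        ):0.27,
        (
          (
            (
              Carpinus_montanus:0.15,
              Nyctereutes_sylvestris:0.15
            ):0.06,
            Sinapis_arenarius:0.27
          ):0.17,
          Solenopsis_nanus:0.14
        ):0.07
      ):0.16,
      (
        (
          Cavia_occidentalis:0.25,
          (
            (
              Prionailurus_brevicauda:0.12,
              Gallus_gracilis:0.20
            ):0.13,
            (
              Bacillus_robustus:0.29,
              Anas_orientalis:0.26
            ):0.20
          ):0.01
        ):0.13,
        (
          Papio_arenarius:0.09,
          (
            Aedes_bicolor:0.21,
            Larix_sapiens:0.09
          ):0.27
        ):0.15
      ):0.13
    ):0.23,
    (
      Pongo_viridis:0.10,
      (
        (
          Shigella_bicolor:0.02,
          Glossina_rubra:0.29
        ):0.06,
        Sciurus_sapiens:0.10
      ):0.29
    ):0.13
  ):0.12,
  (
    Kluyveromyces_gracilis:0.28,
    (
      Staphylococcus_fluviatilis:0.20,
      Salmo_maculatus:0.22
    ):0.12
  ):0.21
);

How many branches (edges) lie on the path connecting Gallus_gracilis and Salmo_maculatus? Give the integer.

10

The MRCA of Gallus_gracilis and Salmo_maculatus is the root of the tree.
From Gallus_gracilis up to that node: 7 branches. From Salmo_maculatus up to the same node: 3 branches. Total: 7 + 3 = 10.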